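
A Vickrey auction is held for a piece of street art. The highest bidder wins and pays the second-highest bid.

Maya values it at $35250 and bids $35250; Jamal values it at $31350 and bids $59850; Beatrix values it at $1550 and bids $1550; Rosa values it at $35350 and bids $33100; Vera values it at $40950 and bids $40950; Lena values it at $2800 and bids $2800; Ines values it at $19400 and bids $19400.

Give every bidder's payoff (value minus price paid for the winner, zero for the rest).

Sorted high to low: Jamal $59850, then Vera $40950, then Maya $35250, then Rosa $33100, then Ines $19400, then Lena $2800, then Beatrix $1550.
Jamal has the top bid and wins; the price is the second-highest bid, $40950.
Jamal's payoff = $31350 − $40950 = -$9600. All other bidders lose, so their payoff is 0.

Payoffs: Maya $0, Jamal -$9600, Beatrix $0, Rosa $0, Vera $0, Lena $0, Ines $0.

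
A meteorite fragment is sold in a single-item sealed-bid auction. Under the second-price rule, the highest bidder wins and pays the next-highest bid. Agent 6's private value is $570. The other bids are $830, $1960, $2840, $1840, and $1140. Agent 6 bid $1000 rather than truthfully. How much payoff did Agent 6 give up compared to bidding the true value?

The highest competing bid is $2840.
Bidding truthfully at $570: the top bid is $2840 (a rival), so Agent 6 loses. Payoff = $0.
Bidding $1000: the top bid is $2840 (a rival), so Agent 6 loses. Payoff = $0.
Regret = truthful payoff − actual payoff = $0 − $0 = $0.

$0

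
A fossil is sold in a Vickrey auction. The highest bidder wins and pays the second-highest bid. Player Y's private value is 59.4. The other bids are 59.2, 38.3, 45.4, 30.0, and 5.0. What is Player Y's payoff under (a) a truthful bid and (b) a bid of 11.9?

The highest competing bid is 59.2.
Bidding truthfully at 59.4: Player Y has the top bid, wins, and pays the second-highest bid 59.2. Payoff = 59.4 − 59.2 = 0.2.
Bidding 11.9: the top bid is 59.2 (a rival), so Player Y loses. Payoff = 0.0.

(a) 0.2  (b) 0.0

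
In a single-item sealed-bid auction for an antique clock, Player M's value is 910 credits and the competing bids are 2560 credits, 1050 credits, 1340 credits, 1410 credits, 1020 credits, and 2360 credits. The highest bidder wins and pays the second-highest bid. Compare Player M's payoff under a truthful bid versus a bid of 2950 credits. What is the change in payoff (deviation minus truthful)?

Change in payoff: -1650 credits.

The highest competing bid is 2560 credits.
Bidding truthfully at 910 credits: the top bid is 2560 credits (a rival), so Player M loses. Payoff = 0 credits.
Bidding 2950 credits: Player M has the top bid, wins, and pays the second-highest bid 2560 credits. Payoff = 910 credits − 2560 credits = -1650 credits.
Change = -1650 credits − 0 credits = -1650 credits.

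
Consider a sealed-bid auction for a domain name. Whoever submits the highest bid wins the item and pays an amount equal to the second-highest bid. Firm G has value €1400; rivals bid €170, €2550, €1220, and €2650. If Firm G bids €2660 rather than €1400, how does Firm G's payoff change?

The highest competing bid is €2650.
Bidding truthfully at €1400: the top bid is €2650 (a rival), so Firm G loses. Payoff = €0.
Bidding €2660: Firm G has the top bid, wins, and pays the second-highest bid €2650. Payoff = €1400 − €2650 = -€1250.
Change = -€1250 − €0 = -€1250.

-€1250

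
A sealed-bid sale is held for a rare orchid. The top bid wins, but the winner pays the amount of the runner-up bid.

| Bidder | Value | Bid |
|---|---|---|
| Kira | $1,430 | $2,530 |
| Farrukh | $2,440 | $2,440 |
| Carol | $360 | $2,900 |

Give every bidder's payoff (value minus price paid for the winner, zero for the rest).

Sorted high to low: Carol $2,900 > Kira $2,530 > Farrukh $2,440.
Carol has the top bid and wins; the price is the second-highest bid, $2,530.
Carol's payoff = $360 − $2,530 = -$2,170. All other bidders lose, so their payoff is 0.

Kira $0, Farrukh $0, Carol -$2,170.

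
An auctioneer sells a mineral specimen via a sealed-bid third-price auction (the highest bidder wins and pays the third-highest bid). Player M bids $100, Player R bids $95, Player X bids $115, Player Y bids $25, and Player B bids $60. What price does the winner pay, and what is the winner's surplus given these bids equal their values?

The winner pays $95 for a surplus of $20.

Ordered from highest: Player X $115; Player M $100; Player R $95; Player B $60; Player Y $25.
Player X is the highest bidder, so Player X wins.
Under the third-price rule, the price is the third-highest bid: $95.
Surplus = $115 − $95 = $20.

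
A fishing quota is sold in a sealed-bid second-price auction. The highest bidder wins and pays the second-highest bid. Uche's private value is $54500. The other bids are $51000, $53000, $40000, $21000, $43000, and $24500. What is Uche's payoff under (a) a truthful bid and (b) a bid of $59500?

(a) $1500  (b) $1500

The highest competing bid is $53000.
Bidding truthfully at $54500: Uche has the top bid, wins, and pays the second-highest bid $53000. Payoff = $54500 − $53000 = $1500.
Bidding $59500: Uche has the top bid, wins, and pays the second-highest bid $53000. Payoff = $54500 − $53000 = $1500.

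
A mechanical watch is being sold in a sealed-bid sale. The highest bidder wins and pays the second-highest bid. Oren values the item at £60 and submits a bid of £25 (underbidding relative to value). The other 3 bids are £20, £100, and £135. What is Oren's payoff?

£0

Highest competing bid: £135.
Oren's bid £25 is not the highest, so Oren loses, pays nothing, and earns zero payoff.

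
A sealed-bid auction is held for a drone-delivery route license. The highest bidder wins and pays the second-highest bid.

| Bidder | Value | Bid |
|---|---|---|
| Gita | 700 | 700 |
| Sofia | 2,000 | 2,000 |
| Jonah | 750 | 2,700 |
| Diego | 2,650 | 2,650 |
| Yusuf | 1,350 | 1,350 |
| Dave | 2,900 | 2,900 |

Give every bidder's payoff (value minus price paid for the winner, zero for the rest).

Gita 0, Sofia 0, Jonah 0, Diego 0, Yusuf 0, Dave 200.

Bids in descending order: Dave 2,900, then Jonah 2,700, then Diego 2,650, then Sofia 2,000, then Yusuf 1,350, then Gita 700.
Dave has the top bid and wins; the price is the second-highest bid, 2,700.
Dave's payoff = 2,900 − 2,700 = 200. All other bidders lose, so their payoff is 0.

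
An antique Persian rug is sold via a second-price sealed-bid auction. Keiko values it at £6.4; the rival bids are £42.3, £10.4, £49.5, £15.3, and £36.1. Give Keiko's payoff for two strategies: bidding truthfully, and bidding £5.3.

Truthful: £0.0; alternative: £0.0.

The highest competing bid is £49.5.
Bidding truthfully at £6.4: the top bid is £49.5 (a rival), so Keiko loses. Payoff = £0.0.
Bidding £5.3: the top bid is £49.5 (a rival), so Keiko loses. Payoff = £0.0.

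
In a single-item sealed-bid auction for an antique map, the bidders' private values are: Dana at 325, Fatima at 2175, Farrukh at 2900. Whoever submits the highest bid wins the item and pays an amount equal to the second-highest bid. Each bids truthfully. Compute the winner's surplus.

Surplus = 725.

Ordered from highest: Farrukh 2900, then Fatima 2175, then Dana 325.
Farrukh wins with the top bid and pays the second-highest, 2175.
Surplus = 2900 − 2175 = 725.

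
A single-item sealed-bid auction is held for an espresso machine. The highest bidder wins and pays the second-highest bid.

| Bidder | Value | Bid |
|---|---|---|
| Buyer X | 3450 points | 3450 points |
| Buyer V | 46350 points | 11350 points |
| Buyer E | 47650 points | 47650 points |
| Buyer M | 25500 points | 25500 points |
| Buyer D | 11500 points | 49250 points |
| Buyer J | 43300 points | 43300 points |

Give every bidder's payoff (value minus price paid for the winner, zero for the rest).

Buyer X 0 points, Buyer V 0 points, Buyer E 0 points, Buyer M 0 points, Buyer D -36150 points, Buyer J 0 points.

Ordered from highest: Buyer D 49250 points > Buyer E 47650 points > Buyer J 43300 points > Buyer M 25500 points > Buyer V 11350 points > Buyer X 3450 points.
Buyer D has the top bid and wins; the price is the second-highest bid, 47650 points.
Buyer D's payoff = 11500 points − 47650 points = -36150 points. All other bidders lose, so their payoff is 0.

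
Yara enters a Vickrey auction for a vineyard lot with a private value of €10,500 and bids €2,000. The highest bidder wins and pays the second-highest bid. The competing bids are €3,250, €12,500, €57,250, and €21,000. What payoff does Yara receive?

Payoff = €0.

Highest competing bid: €57,250.
Yara's bid €2,000 is not the highest, so Yara loses, pays nothing, and earns zero payoff.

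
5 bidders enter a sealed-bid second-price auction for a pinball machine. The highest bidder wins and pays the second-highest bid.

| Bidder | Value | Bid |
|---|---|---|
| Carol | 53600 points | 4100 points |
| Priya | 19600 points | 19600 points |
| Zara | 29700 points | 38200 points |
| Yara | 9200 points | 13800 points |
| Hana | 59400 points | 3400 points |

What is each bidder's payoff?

Ordered from highest: Zara 38200 points, then Priya 19600 points, then Yara 13800 points, then Carol 4100 points, then Hana 3400 points.
Zara has the top bid and wins; the price is the second-highest bid, 19600 points.
Zara's payoff = 29700 points − 19600 points = 10100 points. All other bidders lose, so their payoff is 0.

Carol 0 points, Priya 0 points, Zara 10100 points, Yara 0 points, Hana 0 points.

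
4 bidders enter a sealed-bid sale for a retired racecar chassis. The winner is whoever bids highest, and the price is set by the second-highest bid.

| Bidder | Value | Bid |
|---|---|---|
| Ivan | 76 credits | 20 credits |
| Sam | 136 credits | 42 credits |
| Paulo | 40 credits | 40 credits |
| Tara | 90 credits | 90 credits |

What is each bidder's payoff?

Payoffs: Ivan 0 credits, Sam 0 credits, Paulo 0 credits, Tara 48 credits.

Ordered from highest: Tara 90 credits; Sam 42 credits; Paulo 40 credits; Ivan 20 credits.
Tara has the top bid and wins; the price is the second-highest bid, 42 credits.
Tara's payoff = 90 credits − 42 credits = 48 credits. All other bidders lose, so their payoff is 0.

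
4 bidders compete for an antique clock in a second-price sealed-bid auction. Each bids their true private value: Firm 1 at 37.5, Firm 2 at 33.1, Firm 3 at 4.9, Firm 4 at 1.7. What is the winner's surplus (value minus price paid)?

Surplus = 4.4.

Sorted high to low: Firm 1 37.5, then Firm 2 33.1, then Firm 3 4.9, then Firm 4 1.7.
Firm 1 wins with the top bid and pays the second-highest, 33.1.
Surplus = 37.5 − 33.1 = 4.4.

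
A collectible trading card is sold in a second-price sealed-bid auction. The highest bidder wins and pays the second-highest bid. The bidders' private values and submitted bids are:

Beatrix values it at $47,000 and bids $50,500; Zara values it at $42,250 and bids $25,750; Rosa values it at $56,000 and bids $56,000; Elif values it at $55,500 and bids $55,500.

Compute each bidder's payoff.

Payoffs: Beatrix $0, Zara $0, Rosa $500, Elif $0.

Ordered from highest: Rosa $56,000; Elif $55,500; Beatrix $50,500; Zara $25,750.
Rosa has the top bid and wins; the price is the second-highest bid, $55,500.
Rosa's payoff = $56,000 − $55,500 = $500. All other bidders lose, so their payoff is 0.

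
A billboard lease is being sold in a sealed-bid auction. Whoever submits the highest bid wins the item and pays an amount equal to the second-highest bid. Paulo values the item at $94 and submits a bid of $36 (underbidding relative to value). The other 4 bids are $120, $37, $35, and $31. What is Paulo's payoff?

$0

Highest competing bid: $120.
Paulo's bid $36 is not the highest, so Paulo loses, pays nothing, and earns zero payoff.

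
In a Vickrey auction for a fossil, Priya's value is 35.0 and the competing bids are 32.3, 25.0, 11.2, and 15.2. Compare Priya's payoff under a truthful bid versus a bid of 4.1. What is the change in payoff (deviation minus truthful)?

The highest competing bid is 32.3.
Bidding truthfully at 35.0: Priya has the top bid, wins, and pays the second-highest bid 32.3. Payoff = 35.0 − 32.3 = 2.7.
Bidding 4.1: the top bid is 32.3 (a rival), so Priya loses. Payoff = 0.0.
Change = 0.0 − 2.7 = -2.7.
Deviating from a truthful bid can only lose payoff in a second-price auction — never gain.

-2.7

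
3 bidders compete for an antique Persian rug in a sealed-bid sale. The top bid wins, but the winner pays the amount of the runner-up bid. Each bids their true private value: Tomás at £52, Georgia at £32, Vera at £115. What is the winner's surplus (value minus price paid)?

Bids in descending order: Vera £115; Tomás £52; Georgia £32.
Vera wins with the top bid and pays the second-highest, £52.
Surplus = £115 − £52 = £63.

Winner's surplus: £63.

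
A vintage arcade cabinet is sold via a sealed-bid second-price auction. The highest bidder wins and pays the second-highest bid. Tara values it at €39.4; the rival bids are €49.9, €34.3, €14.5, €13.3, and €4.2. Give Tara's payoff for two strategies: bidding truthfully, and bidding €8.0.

Truthful: €0.0; alternative: €0.0.

The highest competing bid is €49.9.
Bidding truthfully at €39.4: the top bid is €49.9 (a rival), so Tara loses. Payoff = €0.0.
Bidding €8.0: the top bid is €49.9 (a rival), so Tara loses. Payoff = €0.0.
The bid only affects whether you win, not the price — here both bids land on the same side of the top rival bid, so the deviation is payoff-neutral.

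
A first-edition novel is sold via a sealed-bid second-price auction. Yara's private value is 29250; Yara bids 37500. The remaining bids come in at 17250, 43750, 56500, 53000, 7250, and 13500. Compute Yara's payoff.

0

Highest competing bid: 56500.
Yara's bid 37500 is not the highest, so Yara loses, pays nothing, and earns zero payoff.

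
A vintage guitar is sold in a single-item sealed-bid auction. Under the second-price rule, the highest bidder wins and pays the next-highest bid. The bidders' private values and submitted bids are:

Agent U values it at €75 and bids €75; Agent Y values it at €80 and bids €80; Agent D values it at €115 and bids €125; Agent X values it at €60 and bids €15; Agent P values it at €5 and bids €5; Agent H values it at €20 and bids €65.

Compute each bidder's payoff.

Bids in descending order: Agent D €125; Agent Y €80; Agent U €75; Agent H €65; Agent X €15; Agent P €5.
Agent D has the top bid and wins; the price is the second-highest bid, €80.
Agent D's payoff = €115 − €80 = €35. All other bidders lose, so their payoff is 0.

Agent U €0, Agent Y €0, Agent D €35, Agent X €0, Agent P €0, Agent H €0.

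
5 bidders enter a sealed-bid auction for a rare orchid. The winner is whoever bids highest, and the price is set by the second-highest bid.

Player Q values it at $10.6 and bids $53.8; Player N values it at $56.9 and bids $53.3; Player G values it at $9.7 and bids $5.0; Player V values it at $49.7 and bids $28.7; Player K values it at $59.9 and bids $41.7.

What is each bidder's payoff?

Payoffs: Player Q -$42.7, Player N $0.0, Player G $0.0, Player V $0.0, Player K $0.0.

Sorted high to low: Player Q $53.8; Player N $53.3; Player K $41.7; Player V $28.7; Player G $5.0.
Player Q has the top bid and wins; the price is the second-highest bid, $53.3.
Player Q's payoff = $10.6 − $53.3 = -$42.7. All other bidders lose, so their payoff is 0.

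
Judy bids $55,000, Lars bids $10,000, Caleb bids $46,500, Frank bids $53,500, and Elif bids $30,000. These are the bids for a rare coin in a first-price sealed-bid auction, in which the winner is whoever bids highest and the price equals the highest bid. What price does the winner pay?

The winner pays $55,000.

Bids in descending order: Judy $55,000, then Frank $53,500, then Caleb $46,500, then Elif $30,000, then Lars $10,000.
Judy is the highest bidder, so Judy wins.
Under the first-price rule, the price is the highest bid: $55,000.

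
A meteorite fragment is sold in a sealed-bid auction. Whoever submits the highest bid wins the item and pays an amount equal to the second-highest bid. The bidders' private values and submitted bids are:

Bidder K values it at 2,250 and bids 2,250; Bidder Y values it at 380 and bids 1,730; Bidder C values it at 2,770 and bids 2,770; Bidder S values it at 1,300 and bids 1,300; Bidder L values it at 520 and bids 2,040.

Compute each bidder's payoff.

Bidder K 0, Bidder Y 0, Bidder C 520, Bidder S 0, Bidder L 0.

Sorted high to low: Bidder C 2,770; Bidder K 2,250; Bidder L 2,040; Bidder Y 1,730; Bidder S 1,300.
Bidder C has the top bid and wins; the price is the second-highest bid, 2,250.
Bidder C's payoff = 2,770 − 2,250 = 520. All other bidders lose, so their payoff is 0.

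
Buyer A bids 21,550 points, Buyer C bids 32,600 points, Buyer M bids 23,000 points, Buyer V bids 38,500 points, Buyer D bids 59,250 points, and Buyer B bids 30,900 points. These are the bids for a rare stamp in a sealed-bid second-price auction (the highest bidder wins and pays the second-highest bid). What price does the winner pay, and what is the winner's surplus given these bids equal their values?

Price 38,500 points; surplus 20,750 points.

Bids in descending order: Buyer D 59,250 points > Buyer V 38,500 points > Buyer C 32,600 points > Buyer B 30,900 points > Buyer M 23,000 points > Buyer A 21,550 points.
Buyer D is the highest bidder, so Buyer D wins.
Under the second-price rule, the price is the second-highest bid: 38,500 points.
Surplus = 59,250 points − 38,500 points = 20,750 points.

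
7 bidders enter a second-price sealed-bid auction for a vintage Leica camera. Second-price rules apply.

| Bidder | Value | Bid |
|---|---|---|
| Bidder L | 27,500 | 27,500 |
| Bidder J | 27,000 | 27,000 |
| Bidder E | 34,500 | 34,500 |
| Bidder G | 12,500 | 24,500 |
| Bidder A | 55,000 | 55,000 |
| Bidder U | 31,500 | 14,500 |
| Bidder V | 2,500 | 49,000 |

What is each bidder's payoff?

Bids in descending order: Bidder A 55,000; Bidder V 49,000; Bidder E 34,500; Bidder L 27,500; Bidder J 27,000; Bidder G 24,500; Bidder U 14,500.
Bidder A has the top bid and wins; the price is the second-highest bid, 49,000.
Bidder A's payoff = 55,000 − 49,000 = 6,000. All other bidders lose, so their payoff is 0.

Payoffs: Bidder L 0, Bidder J 0, Bidder E 0, Bidder G 0, Bidder A 6,000, Bidder U 0, Bidder V 0.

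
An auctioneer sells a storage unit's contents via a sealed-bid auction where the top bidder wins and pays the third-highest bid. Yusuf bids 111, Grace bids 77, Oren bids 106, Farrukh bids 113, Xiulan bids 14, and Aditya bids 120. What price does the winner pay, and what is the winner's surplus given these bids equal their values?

Ranking the bids: Aditya 120; Farrukh 113; Yusuf 111; Oren 106; Grace 77; Xiulan 14.
Aditya is the highest bidder, so Aditya wins.
Under the third-price rule, the price is the third-highest bid: 111.
Surplus = 120 − 111 = 9.

The winner pays 111 for a surplus of 9.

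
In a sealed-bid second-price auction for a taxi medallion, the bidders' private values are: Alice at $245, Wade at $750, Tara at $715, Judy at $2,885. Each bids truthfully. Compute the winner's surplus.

Surplus = $2,135.

Ordered from highest: Judy $2,885, then Wade $750, then Tara $715, then Alice $245.
Judy wins with the top bid and pays the second-highest, $750.
Surplus = $2,885 − $750 = $2,135.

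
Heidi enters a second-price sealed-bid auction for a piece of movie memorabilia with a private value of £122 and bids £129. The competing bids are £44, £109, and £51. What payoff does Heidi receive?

Heidi's payoff: £13.

Highest competing bid: £109.
Heidi's bid £129 is the highest overall, so Heidi wins and pays the second-highest bid, £109.
Payoff = value − price = £122 − £109 = £13.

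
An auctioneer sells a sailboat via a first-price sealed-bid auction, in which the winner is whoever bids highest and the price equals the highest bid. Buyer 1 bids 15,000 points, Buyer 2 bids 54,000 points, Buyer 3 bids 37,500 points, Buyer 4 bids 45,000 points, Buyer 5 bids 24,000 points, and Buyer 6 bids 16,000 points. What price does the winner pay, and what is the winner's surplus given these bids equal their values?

Ranking the bids: Buyer 2 54,000 points > Buyer 4 45,000 points > Buyer 3 37,500 points > Buyer 5 24,000 points > Buyer 6 16,000 points > Buyer 1 15,000 points.
Buyer 2 is the highest bidder, so Buyer 2 wins.
Under the first-price rule, the price is the highest bid: 54,000 points.
Surplus = 54,000 points − 54,000 points = 0 points.

Price 54,000 points; surplus 0 points.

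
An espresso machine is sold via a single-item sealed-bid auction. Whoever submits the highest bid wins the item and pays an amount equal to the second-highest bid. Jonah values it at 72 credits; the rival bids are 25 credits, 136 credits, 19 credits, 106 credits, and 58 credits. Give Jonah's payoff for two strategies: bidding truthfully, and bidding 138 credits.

Truthful: 0 credits; alternative: -64 credits.

The highest competing bid is 136 credits.
Bidding truthfully at 72 credits: the top bid is 136 credits (a rival), so Jonah loses. Payoff = 0 credits.
Bidding 138 credits: Jonah has the top bid, wins, and pays the second-highest bid 136 credits. Payoff = 72 credits − 136 credits = -64 credits.
This is the dominant-strategy logic: truthful bidding weakly beats any alternative.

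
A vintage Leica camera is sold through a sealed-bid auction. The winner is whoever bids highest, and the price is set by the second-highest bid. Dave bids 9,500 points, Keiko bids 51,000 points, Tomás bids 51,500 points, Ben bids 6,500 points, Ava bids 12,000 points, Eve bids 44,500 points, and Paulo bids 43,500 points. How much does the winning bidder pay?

Bids in descending order: Tomás 51,500 points > Keiko 51,000 points > Eve 44,500 points > Paulo 43,500 points > Ava 12,000 points > Dave 9,500 points > Ben 6,500 points.
Tomás has the highest bid, so Tomás wins.
The second-highest bid is 51,000 points, so that is what Tomás pays.

The winner pays 51,000 points.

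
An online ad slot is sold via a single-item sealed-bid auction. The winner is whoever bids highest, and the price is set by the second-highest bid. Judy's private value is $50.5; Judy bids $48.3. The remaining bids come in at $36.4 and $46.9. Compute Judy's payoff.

Judy's payoff: $3.6.

Highest competing bid: $46.9.
Judy's bid $48.3 is the highest overall, so Judy wins and pays the second-highest bid, $46.9.
Payoff = value − price = $50.5 − $46.9 = $3.6.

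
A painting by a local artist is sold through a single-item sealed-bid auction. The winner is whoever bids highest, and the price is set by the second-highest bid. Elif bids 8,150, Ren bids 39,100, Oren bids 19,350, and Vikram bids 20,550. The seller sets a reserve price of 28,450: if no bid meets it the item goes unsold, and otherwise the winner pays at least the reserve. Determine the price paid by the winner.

Sorted high to low: Ren 39,100 > Vikram 20,550 > Oren 19,350 > Elif 8,150.
Ren has the highest bid, so Ren wins.
The second-highest bid is 20,550, but the reserve 28,450 is higher, so the price is the reserve.

28,450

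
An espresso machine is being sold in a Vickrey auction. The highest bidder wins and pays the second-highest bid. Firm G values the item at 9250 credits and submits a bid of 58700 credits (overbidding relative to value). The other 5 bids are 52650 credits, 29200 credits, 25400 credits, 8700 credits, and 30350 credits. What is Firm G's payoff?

Payoff = -43400 credits.

Highest competing bid: 52650 credits.
Firm G's bid 58700 credits is the highest overall, so Firm G wins and pays the second-highest bid, 52650 credits.
Payoff = value − price = 9250 credits − 52650 credits = -43400 credits.
Overbidding won the item at a price above value — truthful bidding would have avoided this loss.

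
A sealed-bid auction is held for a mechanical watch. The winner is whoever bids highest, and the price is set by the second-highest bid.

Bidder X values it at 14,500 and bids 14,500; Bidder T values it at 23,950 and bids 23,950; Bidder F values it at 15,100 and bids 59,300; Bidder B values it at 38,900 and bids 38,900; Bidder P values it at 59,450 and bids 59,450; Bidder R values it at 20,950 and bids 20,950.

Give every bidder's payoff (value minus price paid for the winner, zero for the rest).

Payoffs: Bidder X 0, Bidder T 0, Bidder F 0, Bidder B 0, Bidder P 150, Bidder R 0.

Bids in descending order: Bidder P 59,450, then Bidder F 59,300, then Bidder B 38,900, then Bidder T 23,950, then Bidder R 20,950, then Bidder X 14,500.
Bidder P has the top bid and wins; the price is the second-highest bid, 59,300.
Bidder P's payoff = 59,450 − 59,300 = 150. All other bidders lose, so their payoff is 0.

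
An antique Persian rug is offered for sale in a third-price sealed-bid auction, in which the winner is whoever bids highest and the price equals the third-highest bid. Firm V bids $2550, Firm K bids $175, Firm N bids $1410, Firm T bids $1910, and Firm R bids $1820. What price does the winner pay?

Ordered from highest: Firm V $2550; Firm T $1910; Firm R $1820; Firm N $1410; Firm K $175.
Firm V is the highest bidder, so Firm V wins.
Under the third-price rule, the price is the third-highest bid: $1820.

Price paid: $1820.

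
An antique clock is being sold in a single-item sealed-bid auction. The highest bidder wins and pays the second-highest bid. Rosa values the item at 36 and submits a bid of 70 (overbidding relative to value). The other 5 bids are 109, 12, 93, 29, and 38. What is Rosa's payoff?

Highest competing bid: 109.
Rosa's bid 70 is not the highest, so Rosa loses, pays nothing, and earns zero payoff.

Payoff = 0.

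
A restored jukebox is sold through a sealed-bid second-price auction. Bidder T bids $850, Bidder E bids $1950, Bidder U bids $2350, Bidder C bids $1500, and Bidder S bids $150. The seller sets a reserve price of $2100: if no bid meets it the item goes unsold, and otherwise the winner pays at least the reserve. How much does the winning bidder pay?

Sorted high to low: Bidder U $2350, then Bidder E $1950, then Bidder C $1500, then Bidder T $850, then Bidder S $150.
Bidder U has the highest bid, so Bidder U wins.
The second-highest bid is $1950, but the reserve $2100 is higher, so the price is the reserve.

Price paid: $2100.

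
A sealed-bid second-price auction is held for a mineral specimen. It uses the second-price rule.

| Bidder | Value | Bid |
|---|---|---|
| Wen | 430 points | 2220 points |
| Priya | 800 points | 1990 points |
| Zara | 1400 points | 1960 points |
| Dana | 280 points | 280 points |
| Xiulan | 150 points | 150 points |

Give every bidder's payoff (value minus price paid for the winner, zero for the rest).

Payoffs: Wen -1560 points, Priya 0 points, Zara 0 points, Dana 0 points, Xiulan 0 points.

Ordered from highest: Wen 2220 points, then Priya 1990 points, then Zara 1960 points, then Dana 280 points, then Xiulan 150 points.
Wen has the top bid and wins; the price is the second-highest bid, 1990 points.
Wen's payoff = 430 points − 1990 points = -1560 points. All other bidders lose, so their payoff is 0.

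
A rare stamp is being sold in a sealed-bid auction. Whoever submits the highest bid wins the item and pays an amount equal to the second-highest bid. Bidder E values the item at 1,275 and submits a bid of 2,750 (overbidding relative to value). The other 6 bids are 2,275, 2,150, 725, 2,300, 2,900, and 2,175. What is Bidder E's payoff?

Highest competing bid: 2,900.
Bidder E's bid 2,750 is not the highest, so Bidder E loses, pays nothing, and earns zero payoff.

Payoff = 0.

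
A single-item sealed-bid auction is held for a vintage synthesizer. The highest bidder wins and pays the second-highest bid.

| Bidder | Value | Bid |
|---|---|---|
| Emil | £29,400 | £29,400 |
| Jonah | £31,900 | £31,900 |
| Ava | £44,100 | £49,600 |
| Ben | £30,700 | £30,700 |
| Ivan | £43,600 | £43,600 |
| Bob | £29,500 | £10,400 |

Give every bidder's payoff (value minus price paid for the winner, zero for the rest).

Bids in descending order: Ava £49,600, then Ivan £43,600, then Jonah £31,900, then Ben £30,700, then Emil £29,400, then Bob £10,400.
Ava has the top bid and wins; the price is the second-highest bid, £43,600.
Ava's payoff = £44,100 − £43,600 = £500. All other bidders lose, so their payoff is 0.

Payoffs: Emil £0, Jonah £0, Ava £500, Ben £0, Ivan £0, Bob £0.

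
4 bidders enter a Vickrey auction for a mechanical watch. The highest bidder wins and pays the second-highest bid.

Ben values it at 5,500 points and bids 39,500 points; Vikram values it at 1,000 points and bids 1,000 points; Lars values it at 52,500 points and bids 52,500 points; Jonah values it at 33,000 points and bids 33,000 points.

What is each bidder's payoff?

Payoffs: Ben 0 points, Vikram 0 points, Lars 13,000 points, Jonah 0 points.

Bids in descending order: Lars 52,500 points, then Ben 39,500 points, then Jonah 33,000 points, then Vikram 1,000 points.
Lars has the top bid and wins; the price is the second-highest bid, 39,500 points.
Lars's payoff = 52,500 points − 39,500 points = 13,000 points. All other bidders lose, so their payoff is 0.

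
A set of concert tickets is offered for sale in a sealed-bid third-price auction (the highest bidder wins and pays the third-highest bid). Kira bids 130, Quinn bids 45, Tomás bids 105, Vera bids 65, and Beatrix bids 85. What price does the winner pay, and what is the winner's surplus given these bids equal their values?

The winner pays 85 for a surplus of 45.

Sorted high to low: Kira 130; Tomás 105; Beatrix 85; Vera 65; Quinn 45.
Kira is the highest bidder, so Kira wins.
Under the third-price rule, the price is the third-highest bid: 85.
Surplus = 130 − 85 = 45.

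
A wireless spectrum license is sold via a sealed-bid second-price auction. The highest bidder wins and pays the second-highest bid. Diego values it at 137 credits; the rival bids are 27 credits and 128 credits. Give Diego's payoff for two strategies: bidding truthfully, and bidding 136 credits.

The highest competing bid is 128 credits.
Bidding truthfully at 137 credits: Diego has the top bid, wins, and pays the second-highest bid 128 credits. Payoff = 137 credits − 128 credits = 9 credits.
Bidding 136 credits: Diego has the top bid, wins, and pays the second-highest bid 128 credits. Payoff = 137 credits − 128 credits = 9 credits.

(a) 9 credits  (b) 9 credits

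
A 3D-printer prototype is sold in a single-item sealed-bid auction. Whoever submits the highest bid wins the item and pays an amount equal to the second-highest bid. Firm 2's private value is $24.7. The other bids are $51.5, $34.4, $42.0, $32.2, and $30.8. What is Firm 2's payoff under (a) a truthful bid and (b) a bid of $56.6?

The highest competing bid is $51.5.
Bidding truthfully at $24.7: the top bid is $51.5 (a rival), so Firm 2 loses. Payoff = $0.0.
Bidding $56.6: Firm 2 has the top bid, wins, and pays the second-highest bid $51.5. Payoff = $24.7 − $51.5 = -$26.8.

Truthful: $0.0; alternative: -$26.8.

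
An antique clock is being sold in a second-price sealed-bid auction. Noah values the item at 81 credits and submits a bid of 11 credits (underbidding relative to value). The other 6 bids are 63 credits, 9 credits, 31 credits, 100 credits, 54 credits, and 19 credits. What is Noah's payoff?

Highest competing bid: 100 credits.
Noah's bid 11 credits is not the highest, so Noah loses, pays nothing, and earns zero payoff.

Payoff = 0 credits.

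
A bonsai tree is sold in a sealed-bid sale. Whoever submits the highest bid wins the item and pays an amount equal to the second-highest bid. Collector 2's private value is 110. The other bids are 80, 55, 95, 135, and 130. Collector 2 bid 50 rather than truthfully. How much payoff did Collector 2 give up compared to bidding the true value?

The highest competing bid is 135.
Bidding truthfully at 110: the top bid is 135 (a rival), so Collector 2 loses. Payoff = 0.
Bidding 50: the top bid is 135 (a rival), so Collector 2 loses. Payoff = 0.
Regret = truthful payoff − actual payoff = 0 − 0 = 0.

0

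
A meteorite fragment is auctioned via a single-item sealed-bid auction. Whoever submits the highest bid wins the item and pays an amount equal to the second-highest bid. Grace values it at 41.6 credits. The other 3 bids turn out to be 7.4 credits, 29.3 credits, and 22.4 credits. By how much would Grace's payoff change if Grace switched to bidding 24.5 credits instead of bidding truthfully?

The highest competing bid is 29.3 credits.
Bidding truthfully at 41.6 credits: Grace has the top bid, wins, and pays the second-highest bid 29.3 credits. Payoff = 41.6 credits − 29.3 credits = 12.3 credits.
Bidding 24.5 credits: the top bid is 29.3 credits (a rival), so Grace loses. Payoff = 0.0 credits.
Change = 0.0 credits − 12.3 credits = -12.3 credits.
This is the dominant-strategy logic: truthful bidding weakly beats any alternative.

Change in payoff: -12.3 credits.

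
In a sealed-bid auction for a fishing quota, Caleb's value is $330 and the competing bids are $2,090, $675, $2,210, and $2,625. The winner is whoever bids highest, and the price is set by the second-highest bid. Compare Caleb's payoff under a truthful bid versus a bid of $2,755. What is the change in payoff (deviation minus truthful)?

The highest competing bid is $2,625.
Bidding truthfully at $330: the top bid is $2,625 (a rival), so Caleb loses. Payoff = $0.
Bidding $2,755: Caleb has the top bid, wins, and pays the second-highest bid $2,625. Payoff = $330 − $2,625 = -$2,295.
Change = -$2,295 − $0 = -$2,295.
This is the dominant-strategy logic: truthful bidding weakly beats any alternative.

Payoff change: -$2,295.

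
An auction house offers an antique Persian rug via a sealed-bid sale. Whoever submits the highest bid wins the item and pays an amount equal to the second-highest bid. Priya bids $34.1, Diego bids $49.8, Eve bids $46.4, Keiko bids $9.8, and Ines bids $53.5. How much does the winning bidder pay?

Sorted high to low: Ines $53.5; Diego $49.8; Eve $46.4; Priya $34.1; Keiko $9.8.
Ines has the highest bid, so Ines wins.
The second-highest bid is $49.8, so that is what Ines pays.

Price paid: $49.8.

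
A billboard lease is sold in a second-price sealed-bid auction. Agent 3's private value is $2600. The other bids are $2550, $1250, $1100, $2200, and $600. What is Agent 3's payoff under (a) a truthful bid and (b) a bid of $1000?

Truthful: $50; alternative: $0.

The highest competing bid is $2550.
Bidding truthfully at $2600: Agent 3 has the top bid, wins, and pays the second-highest bid $2550. Payoff = $2600 − $2550 = $50.
Bidding $1000: the top bid is $2550 (a rival), so Agent 3 loses. Payoff = $0.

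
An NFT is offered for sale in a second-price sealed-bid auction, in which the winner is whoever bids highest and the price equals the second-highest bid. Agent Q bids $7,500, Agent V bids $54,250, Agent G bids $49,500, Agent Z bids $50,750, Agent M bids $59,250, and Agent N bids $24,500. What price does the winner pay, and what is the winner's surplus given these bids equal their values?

Price $54,250; surplus $5,000.

Ranking the bids: Agent M $59,250 > Agent V $54,250 > Agent Z $50,750 > Agent G $49,500 > Agent N $24,500 > Agent Q $7,500.
Agent M is the highest bidder, so Agent M wins.
Under the second-price rule, the price is the second-highest bid: $54,250.
Surplus = $59,250 − $54,250 = $5,000.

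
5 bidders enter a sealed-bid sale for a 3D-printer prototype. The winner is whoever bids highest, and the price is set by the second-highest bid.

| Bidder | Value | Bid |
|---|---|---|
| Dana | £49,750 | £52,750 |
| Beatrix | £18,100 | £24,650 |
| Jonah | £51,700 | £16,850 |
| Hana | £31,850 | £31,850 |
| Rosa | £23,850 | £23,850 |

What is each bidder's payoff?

Payoffs: Dana £17,900, Beatrix £0, Jonah £0, Hana £0, Rosa £0.

Bids in descending order: Dana £52,750, then Hana £31,850, then Beatrix £24,650, then Rosa £23,850, then Jonah £16,850.
Dana has the top bid and wins; the price is the second-highest bid, £31,850.
Dana's payoff = £49,750 − £31,850 = £17,900. All other bidders lose, so their payoff is 0.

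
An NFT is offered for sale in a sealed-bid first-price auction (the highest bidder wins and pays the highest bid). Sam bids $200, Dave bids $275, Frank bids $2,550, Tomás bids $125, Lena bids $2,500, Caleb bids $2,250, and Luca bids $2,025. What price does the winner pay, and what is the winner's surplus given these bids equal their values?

Bids in descending order: Frank $2,550; Lena $2,500; Caleb $2,250; Luca $2,025; Dave $275; Sam $200; Tomás $125.
Frank is the highest bidder, so Frank wins.
Under the first-price rule, the price is the highest bid: $2,550.
Surplus = $2,550 − $2,550 = $0.

The winner pays $2,550 for a surplus of $0.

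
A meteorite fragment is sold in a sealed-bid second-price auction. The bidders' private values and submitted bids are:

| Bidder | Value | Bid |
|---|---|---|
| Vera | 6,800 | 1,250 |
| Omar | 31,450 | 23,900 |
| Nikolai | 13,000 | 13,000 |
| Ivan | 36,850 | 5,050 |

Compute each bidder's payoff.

Payoffs: Vera 0, Omar 18,450, Nikolai 0, Ivan 0.

Ranking the bids: Omar 23,900; Nikolai 13,000; Ivan 5,050; Vera 1,250.
Omar has the top bid and wins; the price is the second-highest bid, 13,000.
Omar's payoff = 31,450 − 13,000 = 18,450. All other bidders lose, so their payoff is 0.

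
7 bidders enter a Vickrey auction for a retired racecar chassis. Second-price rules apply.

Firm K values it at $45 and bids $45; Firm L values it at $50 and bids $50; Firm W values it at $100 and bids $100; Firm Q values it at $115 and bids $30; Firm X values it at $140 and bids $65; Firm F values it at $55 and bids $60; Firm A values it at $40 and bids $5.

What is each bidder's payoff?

Ranking the bids: Firm W $100 > Firm X $65 > Firm F $60 > Firm L $50 > Firm K $45 > Firm Q $30 > Firm A $5.
Firm W has the top bid and wins; the price is the second-highest bid, $65.
Firm W's payoff = $100 − $65 = $35. All other bidders lose, so their payoff is 0.

Payoffs: Firm K $0, Firm L $0, Firm W $35, Firm Q $0, Firm X $0, Firm F $0, Firm A $0.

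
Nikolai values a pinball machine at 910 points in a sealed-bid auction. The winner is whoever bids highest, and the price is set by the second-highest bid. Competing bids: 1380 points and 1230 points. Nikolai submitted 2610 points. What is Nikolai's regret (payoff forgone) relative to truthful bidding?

Regret: 470 points.

The highest competing bid is 1380 points.
Bidding truthfully at 910 points: the top bid is 1380 points (a rival), so Nikolai loses. Payoff = 0 points.
Bidding 2610 points: Nikolai has the top bid, wins, and pays the second-highest bid 1380 points. Payoff = 910 points − 1380 points = -470 points.
Regret = truthful payoff − actual payoff = 0 points − -470 points = 470 points.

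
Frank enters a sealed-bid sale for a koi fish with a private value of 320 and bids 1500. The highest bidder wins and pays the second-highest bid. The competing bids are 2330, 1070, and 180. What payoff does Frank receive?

Frank's payoff: 0.

Highest competing bid: 2330.
Frank's bid 1500 is not the highest, so Frank loses, pays nothing, and earns zero payoff.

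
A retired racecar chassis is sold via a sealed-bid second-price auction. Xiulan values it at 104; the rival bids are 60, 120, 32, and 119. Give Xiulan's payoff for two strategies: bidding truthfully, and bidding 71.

The highest competing bid is 120.
Bidding truthfully at 104: the top bid is 120 (a rival), so Xiulan loses. Payoff = 0.
Bidding 71: the top bid is 120 (a rival), so Xiulan loses. Payoff = 0.

Truthful: 0; alternative: 0.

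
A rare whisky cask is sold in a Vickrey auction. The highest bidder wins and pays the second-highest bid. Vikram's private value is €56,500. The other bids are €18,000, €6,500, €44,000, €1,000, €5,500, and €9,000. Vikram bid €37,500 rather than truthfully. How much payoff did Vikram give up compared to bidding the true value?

The highest competing bid is €44,000.
Bidding truthfully at €56,500: Vikram has the top bid, wins, and pays the second-highest bid €44,000. Payoff = €56,500 − €44,000 = €12,500.
Bidding €37,500: the top bid is €44,000 (a rival), so Vikram loses. Payoff = €0.
Regret = truthful payoff − actual payoff = €12,500 − €0 = €12,500.

Regret: €12,500.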